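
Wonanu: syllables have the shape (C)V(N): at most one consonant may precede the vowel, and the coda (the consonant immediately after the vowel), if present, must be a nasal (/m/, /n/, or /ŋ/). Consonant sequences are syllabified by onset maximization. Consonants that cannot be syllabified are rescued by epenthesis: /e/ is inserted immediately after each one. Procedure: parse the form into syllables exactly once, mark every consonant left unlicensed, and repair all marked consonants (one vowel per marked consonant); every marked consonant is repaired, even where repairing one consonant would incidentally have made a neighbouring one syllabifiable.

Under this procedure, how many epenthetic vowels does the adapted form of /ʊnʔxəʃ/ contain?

2

The unsyllabifiable consonants are /ʔ/, /ʃ/; each receives one epenthetic vowel.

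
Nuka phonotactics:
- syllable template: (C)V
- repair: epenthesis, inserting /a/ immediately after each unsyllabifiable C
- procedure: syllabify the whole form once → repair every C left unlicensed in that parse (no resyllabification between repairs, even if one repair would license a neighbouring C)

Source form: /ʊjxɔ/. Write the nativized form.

Syllabifying with onset maximization leaves /j/ stranded (no codas are permitted; onsets are limited to one consonant).
Inserting the epenthetic vowel yields /j/ → /ja/.

ʊjaxɔ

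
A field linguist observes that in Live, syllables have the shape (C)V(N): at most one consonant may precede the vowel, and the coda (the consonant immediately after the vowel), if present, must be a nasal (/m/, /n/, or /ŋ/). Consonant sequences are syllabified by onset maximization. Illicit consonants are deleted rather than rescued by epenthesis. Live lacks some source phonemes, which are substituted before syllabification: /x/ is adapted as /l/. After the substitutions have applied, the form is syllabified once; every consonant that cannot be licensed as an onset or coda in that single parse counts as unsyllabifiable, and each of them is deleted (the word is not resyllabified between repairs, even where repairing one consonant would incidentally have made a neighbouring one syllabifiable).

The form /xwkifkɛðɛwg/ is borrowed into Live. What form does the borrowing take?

Substitution: /x/ → /l/, giving /lwkifkɛðɛwg/.
Syllabifying with onset maximization leaves /l/, /w/, /f/, /w/, /g/ stranded (only a nasal (/m/, /n/, or /ŋ/) is licensed in coda position; onsets are limited to one consonant).
Deleting the stranded consonants removes /l/, /w/, /f/, /w/, /g/.

kikɛðɛ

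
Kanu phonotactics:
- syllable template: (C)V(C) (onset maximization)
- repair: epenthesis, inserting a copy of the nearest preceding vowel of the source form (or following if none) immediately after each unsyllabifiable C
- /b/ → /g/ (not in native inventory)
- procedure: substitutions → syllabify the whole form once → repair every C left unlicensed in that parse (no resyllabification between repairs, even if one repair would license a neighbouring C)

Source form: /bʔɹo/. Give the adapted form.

goʔoɹo

Substitution: /b/ → /g/, giving /gʔɹo/.
Syllabifying with onset maximization leaves /g/, /ʔ/ stranded (at most one coda consonant is licensed; onsets are limited to one consonant).
Epenthesis after each stranded consonant: /g/ → /go/, /ʔ/ → /ʔo/.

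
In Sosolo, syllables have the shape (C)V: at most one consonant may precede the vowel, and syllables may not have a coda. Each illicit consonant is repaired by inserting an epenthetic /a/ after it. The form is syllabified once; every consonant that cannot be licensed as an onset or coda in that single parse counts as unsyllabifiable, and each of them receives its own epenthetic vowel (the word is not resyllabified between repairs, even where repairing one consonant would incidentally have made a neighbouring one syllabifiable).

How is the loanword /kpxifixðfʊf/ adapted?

The consonants /k/, /p/, /x/, /ð/, /f/ cannot be parsed into a legal (C)V syllable (no codas are permitted; onsets are limited to one consonant).
Epenthesis after each stranded consonant: /k/ → /ka/, /p/ → /pa/, /x/ → /xa/, /ð/ → /ða/, /f/ → /fa/.

kapaxifixaðafʊfa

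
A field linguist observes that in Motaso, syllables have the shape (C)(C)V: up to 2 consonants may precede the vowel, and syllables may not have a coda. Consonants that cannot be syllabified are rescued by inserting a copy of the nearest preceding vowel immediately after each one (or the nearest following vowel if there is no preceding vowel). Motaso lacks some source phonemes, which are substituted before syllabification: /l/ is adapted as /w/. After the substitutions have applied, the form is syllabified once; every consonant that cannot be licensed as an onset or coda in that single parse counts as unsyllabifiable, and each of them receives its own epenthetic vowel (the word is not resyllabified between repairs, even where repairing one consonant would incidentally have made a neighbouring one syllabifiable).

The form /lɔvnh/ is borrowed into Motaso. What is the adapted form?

Substitution: /l/ → /w/, giving /wɔvnh/.
Syllabifying with onset maximization leaves /v/, /n/, /h/ stranded (no codas are permitted; onsets may contain at most 2 consonants).
Each unlicensed consonant becomes the onset of a new syllable: /v/ → /vɔ/, /n/ → /nɔ/, /h/ → /hɔ/.

wɔvɔnɔhɔ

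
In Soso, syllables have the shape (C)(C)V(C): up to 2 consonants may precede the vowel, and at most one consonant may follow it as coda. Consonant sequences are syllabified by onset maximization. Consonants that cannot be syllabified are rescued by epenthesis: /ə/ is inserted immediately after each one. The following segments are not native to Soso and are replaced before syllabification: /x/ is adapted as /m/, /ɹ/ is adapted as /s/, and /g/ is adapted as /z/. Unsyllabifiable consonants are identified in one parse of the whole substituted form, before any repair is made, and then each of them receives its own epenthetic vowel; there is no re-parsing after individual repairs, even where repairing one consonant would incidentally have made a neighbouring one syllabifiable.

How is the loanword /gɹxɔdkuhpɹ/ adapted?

Substitution: /g/ → /z/, /ɹ/ → /s/, /x/ → /m/, giving /zsmɔdkuhps/.
Syllabifying with onset maximization leaves /z/, /p/, /s/ stranded (at most one coda consonant is licensed; onsets may contain at most 2 consonants).
Epenthesis after each stranded consonant: /z/ → /zə/, /p/ → /pə/, /s/ → /sə/.

zəsmɔdkuhpəsə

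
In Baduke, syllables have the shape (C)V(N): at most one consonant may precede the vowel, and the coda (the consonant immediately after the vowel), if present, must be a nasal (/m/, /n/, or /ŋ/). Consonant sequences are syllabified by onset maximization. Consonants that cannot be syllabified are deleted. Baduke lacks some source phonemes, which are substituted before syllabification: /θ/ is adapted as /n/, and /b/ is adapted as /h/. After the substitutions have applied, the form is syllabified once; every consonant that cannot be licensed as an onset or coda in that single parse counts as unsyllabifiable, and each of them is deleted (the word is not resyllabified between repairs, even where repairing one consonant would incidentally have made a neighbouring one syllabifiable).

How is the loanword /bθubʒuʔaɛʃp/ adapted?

nuʒuʔaɛ

Substitution: /b/ → /h/, /θ/ → /n/, giving /hnuhʒuʔaɛʃp/.
Under (C)V(N), the unsyllabifiable consonants are /h/, /h/, /ʃ/, /p/ (only a nasal (/m/, /n/, or /ŋ/) is licensed in coda position; onsets are limited to one consonant).
Deletion applies to /h/, /h/, /ʃ/, /p/.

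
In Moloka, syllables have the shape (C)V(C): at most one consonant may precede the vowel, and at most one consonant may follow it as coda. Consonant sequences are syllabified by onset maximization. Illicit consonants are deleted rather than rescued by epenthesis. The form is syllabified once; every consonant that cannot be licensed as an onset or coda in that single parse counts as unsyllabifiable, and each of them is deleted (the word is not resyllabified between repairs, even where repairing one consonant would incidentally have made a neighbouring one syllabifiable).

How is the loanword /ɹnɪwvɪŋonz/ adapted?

The consonants /ɹ/, /z/ cannot be parsed into a legal (C)V(C) syllable (at most one coda consonant is licensed; onsets are limited to one consonant).
Deletion applies to /ɹ/, /z/.

nɪwvɪŋon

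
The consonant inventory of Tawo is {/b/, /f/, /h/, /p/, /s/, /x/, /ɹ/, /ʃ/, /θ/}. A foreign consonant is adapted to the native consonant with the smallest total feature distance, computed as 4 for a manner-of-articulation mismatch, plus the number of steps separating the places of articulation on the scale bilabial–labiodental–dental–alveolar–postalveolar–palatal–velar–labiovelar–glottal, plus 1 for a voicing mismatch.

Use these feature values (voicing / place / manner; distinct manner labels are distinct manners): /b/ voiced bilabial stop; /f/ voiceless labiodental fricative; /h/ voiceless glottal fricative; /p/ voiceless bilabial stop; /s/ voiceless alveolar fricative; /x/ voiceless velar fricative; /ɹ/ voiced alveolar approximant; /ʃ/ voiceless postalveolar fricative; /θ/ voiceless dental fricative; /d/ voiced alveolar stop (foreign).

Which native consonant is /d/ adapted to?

/b/ is closest: same manner (stop), place distance 3 (alveolar→bilabial), same voicing; total 3. Next closest is /p/ at distance 4.

b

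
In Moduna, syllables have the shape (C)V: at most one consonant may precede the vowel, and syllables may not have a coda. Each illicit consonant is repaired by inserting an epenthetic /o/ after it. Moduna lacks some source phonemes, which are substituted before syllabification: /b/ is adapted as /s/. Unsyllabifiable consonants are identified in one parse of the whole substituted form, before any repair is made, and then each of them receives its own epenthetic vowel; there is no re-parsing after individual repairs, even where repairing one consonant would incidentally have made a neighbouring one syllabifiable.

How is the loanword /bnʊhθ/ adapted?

Substitution: /b/ → /s/, giving /snʊhθ/.
Syllabifying with onset maximization leaves /s/, /h/, /θ/ stranded (no codas are permitted; onsets are limited to one consonant).
Inserting the epenthetic vowel yields /s/ → /so/, /h/ → /ho/, /θ/ → /θo/.

sonʊhoθo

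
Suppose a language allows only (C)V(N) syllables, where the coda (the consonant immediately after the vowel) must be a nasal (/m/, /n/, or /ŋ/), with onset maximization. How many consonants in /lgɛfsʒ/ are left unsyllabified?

Syllabifying with onset maximization leaves /l/, /f/, /s/, /ʒ/ stranded (only a nasal (/m/, /n/, or /ŋ/) is licensed in coda position; onsets are limited to one consonant).

4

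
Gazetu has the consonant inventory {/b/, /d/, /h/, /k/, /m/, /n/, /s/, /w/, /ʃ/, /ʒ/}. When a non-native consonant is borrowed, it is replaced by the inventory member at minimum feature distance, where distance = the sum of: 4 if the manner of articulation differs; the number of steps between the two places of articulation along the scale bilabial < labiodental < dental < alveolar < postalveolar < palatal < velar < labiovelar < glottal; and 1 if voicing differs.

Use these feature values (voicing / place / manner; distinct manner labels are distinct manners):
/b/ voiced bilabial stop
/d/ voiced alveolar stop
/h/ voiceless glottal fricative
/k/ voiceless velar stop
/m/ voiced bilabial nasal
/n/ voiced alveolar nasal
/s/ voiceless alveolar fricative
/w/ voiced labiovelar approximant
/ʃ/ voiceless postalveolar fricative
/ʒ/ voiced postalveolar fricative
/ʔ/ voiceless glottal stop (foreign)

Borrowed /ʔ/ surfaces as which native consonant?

k

/k/ is closest: same manner (stop), place distance 2 (glottal→velar), same voicing; total 2. Next closest is /h/ at distance 4.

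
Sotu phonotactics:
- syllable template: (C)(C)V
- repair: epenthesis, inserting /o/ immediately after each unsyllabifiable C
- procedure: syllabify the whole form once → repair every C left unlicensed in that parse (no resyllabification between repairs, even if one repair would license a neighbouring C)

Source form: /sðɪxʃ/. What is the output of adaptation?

sðɪxoʃo

Under (C)(C)V, the unsyllabifiable consonants are /x/, /ʃ/ (no codas are permitted; onsets may contain at most 2 consonants).
Inserting the epenthetic vowel yields /x/ → /xo/, /ʃ/ → /ʃo/.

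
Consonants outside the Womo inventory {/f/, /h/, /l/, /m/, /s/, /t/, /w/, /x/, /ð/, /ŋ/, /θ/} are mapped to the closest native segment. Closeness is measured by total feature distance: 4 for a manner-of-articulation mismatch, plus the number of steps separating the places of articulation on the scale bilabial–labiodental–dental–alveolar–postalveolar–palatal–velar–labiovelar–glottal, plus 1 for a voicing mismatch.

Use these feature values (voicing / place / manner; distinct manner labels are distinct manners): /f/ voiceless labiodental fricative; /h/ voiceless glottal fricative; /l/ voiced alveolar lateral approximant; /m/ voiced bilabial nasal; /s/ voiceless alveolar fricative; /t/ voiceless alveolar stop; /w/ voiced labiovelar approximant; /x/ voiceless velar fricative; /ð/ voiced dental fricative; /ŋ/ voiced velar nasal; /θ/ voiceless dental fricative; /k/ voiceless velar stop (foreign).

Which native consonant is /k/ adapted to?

/t/ is closest: same manner (stop), place distance 3 (velar→alveolar), same voicing; total 3. Next closest is /x/ at distance 4.

t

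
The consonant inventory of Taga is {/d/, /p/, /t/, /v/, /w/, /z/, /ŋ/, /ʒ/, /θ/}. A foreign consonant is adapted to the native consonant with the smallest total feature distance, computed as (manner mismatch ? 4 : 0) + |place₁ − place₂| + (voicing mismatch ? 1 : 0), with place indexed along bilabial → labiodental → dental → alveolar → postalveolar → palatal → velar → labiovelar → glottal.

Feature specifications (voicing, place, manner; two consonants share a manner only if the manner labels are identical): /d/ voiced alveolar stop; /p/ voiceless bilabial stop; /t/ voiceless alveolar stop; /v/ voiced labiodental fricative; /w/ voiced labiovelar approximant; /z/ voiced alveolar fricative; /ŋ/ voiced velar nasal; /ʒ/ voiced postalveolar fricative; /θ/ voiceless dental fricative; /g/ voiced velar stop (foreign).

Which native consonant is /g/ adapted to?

d

/d/ is closest: same manner (stop), place distance 3 (velar→alveolar), same voicing; total 3. Next closest is /t/ at distance 4.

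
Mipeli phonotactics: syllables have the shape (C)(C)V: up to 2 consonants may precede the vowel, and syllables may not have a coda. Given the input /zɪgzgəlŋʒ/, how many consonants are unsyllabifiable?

4

Syllabifying with onset maximization leaves /g/, /l/, /ŋ/, /ʒ/ stranded (no codas are permitted; onsets may contain at most 2 consonants).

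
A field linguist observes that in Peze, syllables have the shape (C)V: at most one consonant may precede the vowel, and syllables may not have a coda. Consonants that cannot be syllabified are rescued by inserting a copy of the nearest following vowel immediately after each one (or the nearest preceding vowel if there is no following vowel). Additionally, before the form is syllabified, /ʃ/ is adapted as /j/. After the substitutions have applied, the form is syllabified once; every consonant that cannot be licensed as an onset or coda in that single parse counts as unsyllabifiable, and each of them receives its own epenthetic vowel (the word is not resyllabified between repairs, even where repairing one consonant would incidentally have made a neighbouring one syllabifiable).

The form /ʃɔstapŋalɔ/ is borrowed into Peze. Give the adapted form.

Substitution: /ʃ/ → /j/, giving /jɔstapŋalɔ/.
Syllabifying with onset maximization leaves /s/, /p/ stranded (no codas are permitted; onsets are limited to one consonant).
Epenthesis after each stranded consonant: /s/ → /sa/, /p/ → /pa/.

jɔsatapaŋalɔ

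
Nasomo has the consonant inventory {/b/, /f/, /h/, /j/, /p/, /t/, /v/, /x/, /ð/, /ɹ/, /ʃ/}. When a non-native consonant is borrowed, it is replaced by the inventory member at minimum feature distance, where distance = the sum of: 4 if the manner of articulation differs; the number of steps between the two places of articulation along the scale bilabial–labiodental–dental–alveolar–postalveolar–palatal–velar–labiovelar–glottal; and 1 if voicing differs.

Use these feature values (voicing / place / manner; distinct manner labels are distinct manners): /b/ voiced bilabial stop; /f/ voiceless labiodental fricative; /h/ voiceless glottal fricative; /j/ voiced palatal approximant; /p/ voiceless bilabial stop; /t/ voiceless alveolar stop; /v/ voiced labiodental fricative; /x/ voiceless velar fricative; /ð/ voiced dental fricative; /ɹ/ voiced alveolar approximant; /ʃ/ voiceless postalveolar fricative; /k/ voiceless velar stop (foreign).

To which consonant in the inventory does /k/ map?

t

/t/ is closest: same manner (stop), place distance 3 (velar→alveolar), same voicing; total 3. Next closest is /x/ at distance 4.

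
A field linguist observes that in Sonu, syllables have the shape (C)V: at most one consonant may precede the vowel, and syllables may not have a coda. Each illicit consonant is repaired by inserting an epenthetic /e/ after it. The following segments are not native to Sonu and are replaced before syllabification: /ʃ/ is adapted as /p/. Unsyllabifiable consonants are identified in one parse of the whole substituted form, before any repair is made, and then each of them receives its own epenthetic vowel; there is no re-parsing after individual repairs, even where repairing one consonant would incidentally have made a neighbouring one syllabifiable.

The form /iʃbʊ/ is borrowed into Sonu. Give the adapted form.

Substitution: /ʃ/ → /p/, giving /ipbʊ/.
The consonants /p/ cannot be parsed into a legal (C)V syllable (no codas are permitted; onsets are limited to one consonant).
Each unlicensed consonant becomes the onset of a new syllable: /p/ → /pe/.

ipebʊ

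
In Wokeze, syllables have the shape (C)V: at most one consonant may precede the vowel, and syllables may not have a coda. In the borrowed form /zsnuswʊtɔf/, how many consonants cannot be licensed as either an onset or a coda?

4

Under (C)V, the unsyllabifiable consonants are /z/, /s/, /s/, /f/ (no codas are permitted; onsets are limited to one consonant).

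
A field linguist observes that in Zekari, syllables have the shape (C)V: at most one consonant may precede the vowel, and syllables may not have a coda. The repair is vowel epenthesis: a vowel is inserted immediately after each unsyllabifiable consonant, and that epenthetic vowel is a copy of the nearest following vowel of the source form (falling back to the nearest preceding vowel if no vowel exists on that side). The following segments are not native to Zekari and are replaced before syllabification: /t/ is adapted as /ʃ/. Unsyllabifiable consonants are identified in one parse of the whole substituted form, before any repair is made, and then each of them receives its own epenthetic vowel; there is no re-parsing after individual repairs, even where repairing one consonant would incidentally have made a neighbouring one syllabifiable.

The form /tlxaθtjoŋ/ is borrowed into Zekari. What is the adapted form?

ʃalaxaθoʃojoŋo

Substitution: /t/ → /ʃ/, giving /ʃlxaθʃjoŋ/.
Syllabifying with onset maximization leaves /ʃ/, /l/, /θ/, /ʃ/, /ŋ/ stranded (no codas are permitted; onsets are limited to one consonant).
Epenthesis after each stranded consonant: /ʃ/ → /ʃa/, /l/ → /la/, /θ/ → /θo/, /ʃ/ → /ʃo/, /ŋ/ → /ŋo/.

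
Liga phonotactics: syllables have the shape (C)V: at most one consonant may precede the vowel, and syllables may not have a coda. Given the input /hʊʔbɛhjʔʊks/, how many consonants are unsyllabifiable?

5

Syllabifying with onset maximization leaves /ʔ/, /h/, /j/, /k/, /s/ stranded (no codas are permitted; onsets are limited to one consonant).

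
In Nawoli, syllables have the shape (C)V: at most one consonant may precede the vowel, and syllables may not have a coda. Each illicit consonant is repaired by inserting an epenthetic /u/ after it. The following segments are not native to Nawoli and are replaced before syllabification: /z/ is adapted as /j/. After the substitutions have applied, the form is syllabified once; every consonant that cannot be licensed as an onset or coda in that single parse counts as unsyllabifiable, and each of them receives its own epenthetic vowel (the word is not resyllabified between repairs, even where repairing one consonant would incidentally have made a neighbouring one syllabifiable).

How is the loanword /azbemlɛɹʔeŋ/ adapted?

ajubemulɛɹuʔeŋu

Substitution: /z/ → /j/, giving /ajbemlɛɹʔeŋ/.
The consonants /j/, /m/, /ɹ/, /ŋ/ cannot be parsed into a legal (C)V syllable (no codas are permitted; onsets are limited to one consonant).
Epenthesis after each stranded consonant: /j/ → /ju/, /m/ → /mu/, /ɹ/ → /ɹu/, /ŋ/ → /ŋu/.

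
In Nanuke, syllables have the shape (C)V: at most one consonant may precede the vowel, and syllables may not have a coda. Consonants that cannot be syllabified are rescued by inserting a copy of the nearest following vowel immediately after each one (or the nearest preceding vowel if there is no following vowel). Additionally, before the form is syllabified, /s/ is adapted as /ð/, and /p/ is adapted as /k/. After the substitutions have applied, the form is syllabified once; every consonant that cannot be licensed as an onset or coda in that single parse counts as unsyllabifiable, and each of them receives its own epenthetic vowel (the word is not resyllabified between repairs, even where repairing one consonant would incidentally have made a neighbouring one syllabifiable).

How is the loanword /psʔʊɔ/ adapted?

kʊðʊʔʊɔ

Substitution: /p/ → /k/, /s/ → /ð/, giving /kðʔʊɔ/.
Under (C)V, the unsyllabifiable consonants are /k/, /ð/ (no codas are permitted; onsets are limited to one consonant).
Epenthesis after each stranded consonant: /k/ → /kʊ/, /ð/ → /ðʊ/.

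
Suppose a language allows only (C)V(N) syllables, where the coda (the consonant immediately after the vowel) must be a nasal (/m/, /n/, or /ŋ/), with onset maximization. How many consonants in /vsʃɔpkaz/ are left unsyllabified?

The consonants /v/, /s/, /p/, /z/ cannot be parsed into a legal (C)V(N) syllable (only a nasal (/m/, /n/, or /ŋ/) is licensed in coda position; onsets are limited to one consonant).

4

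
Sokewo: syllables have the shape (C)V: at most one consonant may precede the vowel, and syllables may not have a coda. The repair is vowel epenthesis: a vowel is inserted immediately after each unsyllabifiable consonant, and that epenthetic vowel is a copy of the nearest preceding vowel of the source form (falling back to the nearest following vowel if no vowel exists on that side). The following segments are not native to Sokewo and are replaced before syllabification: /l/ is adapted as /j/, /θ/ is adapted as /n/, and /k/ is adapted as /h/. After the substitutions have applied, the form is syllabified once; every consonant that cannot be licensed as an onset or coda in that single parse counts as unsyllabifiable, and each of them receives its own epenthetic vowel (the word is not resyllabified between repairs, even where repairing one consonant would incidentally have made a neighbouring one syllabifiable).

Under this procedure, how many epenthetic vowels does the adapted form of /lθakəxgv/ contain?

4

After substitution the input is /jnahəxgv/.
The unsyllabifiable consonants are /j/, /x/, /g/, /v/; each receives one epenthetic vowel.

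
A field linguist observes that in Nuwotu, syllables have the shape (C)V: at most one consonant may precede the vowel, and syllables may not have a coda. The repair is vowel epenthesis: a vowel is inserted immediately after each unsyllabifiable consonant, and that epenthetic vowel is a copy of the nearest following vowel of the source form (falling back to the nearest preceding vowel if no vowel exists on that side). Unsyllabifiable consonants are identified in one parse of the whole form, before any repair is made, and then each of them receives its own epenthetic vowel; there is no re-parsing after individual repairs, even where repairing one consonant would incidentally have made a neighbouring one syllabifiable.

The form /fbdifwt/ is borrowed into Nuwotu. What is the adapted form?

The consonants /f/, /b/, /f/, /w/, /t/ cannot be parsed into a legal (C)V syllable (no codas are permitted; onsets are limited to one consonant).
Each unlicensed consonant becomes the onset of a new syllable: /f/ → /fi/, /b/ → /bi/, /f/ → /fi/, /w/ → /wi/, /t/ → /ti/.

fibidifiwiti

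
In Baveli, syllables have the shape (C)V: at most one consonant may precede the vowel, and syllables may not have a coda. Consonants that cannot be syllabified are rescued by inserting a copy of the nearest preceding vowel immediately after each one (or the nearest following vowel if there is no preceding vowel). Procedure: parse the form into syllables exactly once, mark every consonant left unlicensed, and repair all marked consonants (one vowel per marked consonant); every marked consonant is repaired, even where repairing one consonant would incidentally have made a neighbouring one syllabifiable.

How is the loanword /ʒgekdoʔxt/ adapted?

Under (C)V, the unsyllabifiable consonants are /ʒ/, /k/, /ʔ/, /x/, /t/ (no codas are permitted; onsets are limited to one consonant).
Each unlicensed consonant becomes the onset of a new syllable: /ʒ/ → /ʒe/, /k/ → /ke/, /ʔ/ → /ʔo/, /x/ → /xo/, /t/ → /to/.

ʒegekedoʔoxoto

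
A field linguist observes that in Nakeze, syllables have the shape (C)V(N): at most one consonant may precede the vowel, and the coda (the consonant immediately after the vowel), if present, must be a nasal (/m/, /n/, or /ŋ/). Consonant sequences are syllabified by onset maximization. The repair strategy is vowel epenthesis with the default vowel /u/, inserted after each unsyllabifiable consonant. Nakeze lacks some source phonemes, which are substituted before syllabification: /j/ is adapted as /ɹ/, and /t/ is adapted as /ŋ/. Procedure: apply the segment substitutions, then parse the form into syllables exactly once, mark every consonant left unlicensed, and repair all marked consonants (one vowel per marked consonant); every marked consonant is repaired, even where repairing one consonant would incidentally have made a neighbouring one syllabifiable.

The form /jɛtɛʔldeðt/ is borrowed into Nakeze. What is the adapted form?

ɹɛŋɛʔuludeðuŋu

Substitution: /j/ → /ɹ/, /t/ → /ŋ/, giving /ɹɛŋɛʔldeðŋ/.
The consonants /ʔ/, /l/, /ð/, /ŋ/ cannot be parsed into a legal (C)V(N) syllable (only a nasal (/m/, /n/, or /ŋ/) is licensed in coda position; onsets are limited to one consonant).
Each unlicensed consonant becomes the onset of a new syllable: /ʔ/ → /ʔu/, /l/ → /lu/, /ð/ → /ðu/, /ŋ/ → /ŋu/.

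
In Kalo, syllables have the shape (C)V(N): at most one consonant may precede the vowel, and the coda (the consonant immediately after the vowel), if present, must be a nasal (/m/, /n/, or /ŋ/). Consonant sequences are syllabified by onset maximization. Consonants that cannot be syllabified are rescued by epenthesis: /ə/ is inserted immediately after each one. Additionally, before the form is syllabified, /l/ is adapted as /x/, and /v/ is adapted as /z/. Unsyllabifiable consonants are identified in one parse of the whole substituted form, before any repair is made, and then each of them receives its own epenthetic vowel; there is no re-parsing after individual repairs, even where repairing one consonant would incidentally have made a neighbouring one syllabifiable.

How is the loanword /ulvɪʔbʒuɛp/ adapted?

Substitution: /l/ → /x/, /v/ → /z/, giving /uxzɪʔbʒuɛp/.
The consonants /x/, /ʔ/, /b/, /p/ cannot be parsed into a legal (C)V(N) syllable (only a nasal (/m/, /n/, or /ŋ/) is licensed in coda position; onsets are limited to one consonant).
Each unlicensed consonant becomes the onset of a new syllable: /x/ → /xə/, /ʔ/ → /ʔə/, /b/ → /bə/, /p/ → /pə/.

uxəzɪʔəbəʒuɛpə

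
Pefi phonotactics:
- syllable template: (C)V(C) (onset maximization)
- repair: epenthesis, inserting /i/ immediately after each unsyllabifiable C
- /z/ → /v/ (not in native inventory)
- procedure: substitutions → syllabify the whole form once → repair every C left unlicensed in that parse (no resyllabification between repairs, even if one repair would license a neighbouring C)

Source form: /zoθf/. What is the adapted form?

Substitution: /z/ → /v/, giving /voθf/.
The consonants /f/ cannot be parsed into a legal (C)V(C) syllable (at most one coda consonant is licensed; onsets are limited to one consonant).
Epenthesis after each stranded consonant: /f/ → /fi/.

voθfi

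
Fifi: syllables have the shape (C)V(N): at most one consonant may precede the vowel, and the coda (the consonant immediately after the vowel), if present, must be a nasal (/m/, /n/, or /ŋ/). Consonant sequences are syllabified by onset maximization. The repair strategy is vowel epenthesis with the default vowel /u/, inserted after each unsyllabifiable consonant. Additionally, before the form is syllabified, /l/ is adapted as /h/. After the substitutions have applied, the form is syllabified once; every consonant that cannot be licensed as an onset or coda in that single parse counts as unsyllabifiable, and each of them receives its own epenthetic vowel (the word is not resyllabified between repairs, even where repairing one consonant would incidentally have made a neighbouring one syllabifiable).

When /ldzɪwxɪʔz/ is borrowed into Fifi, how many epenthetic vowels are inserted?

5

After substitution the input is /hdzɪwxɪʔz/.
The unsyllabifiable consonants are /h/, /d/, /w/, /ʔ/, /z/; each receives one epenthetic vowel.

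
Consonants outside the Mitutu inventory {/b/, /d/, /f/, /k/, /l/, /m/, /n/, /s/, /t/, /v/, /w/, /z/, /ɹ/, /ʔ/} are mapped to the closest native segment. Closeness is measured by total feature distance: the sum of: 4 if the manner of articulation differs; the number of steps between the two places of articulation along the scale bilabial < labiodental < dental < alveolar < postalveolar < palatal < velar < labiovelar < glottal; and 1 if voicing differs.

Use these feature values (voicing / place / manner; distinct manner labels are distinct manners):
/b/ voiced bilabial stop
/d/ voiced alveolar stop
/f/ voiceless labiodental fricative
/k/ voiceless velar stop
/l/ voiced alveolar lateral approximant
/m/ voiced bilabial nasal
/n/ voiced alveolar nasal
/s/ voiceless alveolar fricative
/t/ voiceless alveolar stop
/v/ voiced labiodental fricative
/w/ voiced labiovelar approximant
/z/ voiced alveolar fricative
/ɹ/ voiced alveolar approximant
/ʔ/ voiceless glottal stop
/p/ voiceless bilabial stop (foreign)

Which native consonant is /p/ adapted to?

b

/b/ is closest: same manner (stop), place distance 0 (bilabial→bilabial), voicing differs (+1); total 1. Next closest is /t/ at distance 3.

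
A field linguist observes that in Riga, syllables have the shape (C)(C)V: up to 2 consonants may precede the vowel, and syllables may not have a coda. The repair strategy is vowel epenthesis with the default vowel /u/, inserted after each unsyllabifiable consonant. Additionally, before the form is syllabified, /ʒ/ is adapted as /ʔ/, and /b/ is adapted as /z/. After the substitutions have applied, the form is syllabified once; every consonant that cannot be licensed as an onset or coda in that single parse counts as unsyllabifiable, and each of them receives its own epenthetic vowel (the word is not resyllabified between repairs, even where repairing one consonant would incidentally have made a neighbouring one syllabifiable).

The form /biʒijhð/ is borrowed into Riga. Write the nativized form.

Substitution: /b/ → /z/, /ʒ/ → /ʔ/, giving /ziʔijhð/.
Under (C)(C)V, the unsyllabifiable consonants are /j/, /h/, /ð/ (no codas are permitted; onsets may contain at most 2 consonants).
Each unlicensed consonant becomes the onset of a new syllable: /j/ → /ju/, /h/ → /hu/, /ð/ → /ðu/.

ziʔijuhuðu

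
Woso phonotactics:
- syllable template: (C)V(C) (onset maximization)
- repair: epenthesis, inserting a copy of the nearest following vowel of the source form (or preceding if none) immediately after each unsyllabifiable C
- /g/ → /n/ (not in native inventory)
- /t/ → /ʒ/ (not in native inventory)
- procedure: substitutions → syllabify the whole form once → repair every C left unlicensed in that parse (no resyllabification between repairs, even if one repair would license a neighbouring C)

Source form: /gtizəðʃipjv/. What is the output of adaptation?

niʒizəðʃipjivi

Substitution: /g/ → /n/, /t/ → /ʒ/, giving /nʒizəðʃipjv/.
The consonants /n/, /j/, /v/ cannot be parsed into a legal (C)V(C) syllable (at most one coda consonant is licensed; onsets are limited to one consonant).
Inserting the epenthetic vowel yields /n/ → /ni/, /j/ → /ji/, /v/ → /vi/.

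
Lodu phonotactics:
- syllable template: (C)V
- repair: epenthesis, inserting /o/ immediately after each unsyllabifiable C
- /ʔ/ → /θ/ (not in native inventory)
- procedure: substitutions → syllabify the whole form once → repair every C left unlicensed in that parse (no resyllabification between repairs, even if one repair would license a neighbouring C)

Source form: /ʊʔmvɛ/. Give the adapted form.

ʊθomovɛ

Substitution: /ʔ/ → /θ/, giving /ʊθmvɛ/.
The consonants /θ/, /m/ cannot be parsed into a legal (C)V syllable (no codas are permitted; onsets are limited to one consonant).
Each unlicensed consonant becomes the onset of a new syllable: /θ/ → /θo/, /m/ → /mo/.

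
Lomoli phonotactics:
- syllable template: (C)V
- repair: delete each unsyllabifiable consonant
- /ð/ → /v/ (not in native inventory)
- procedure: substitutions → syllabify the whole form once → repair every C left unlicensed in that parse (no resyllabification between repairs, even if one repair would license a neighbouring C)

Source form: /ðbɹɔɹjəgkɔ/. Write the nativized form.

Substitution: /ð/ → /v/, giving /vbɹɔɹjəgkɔ/.
Under (C)V, the unsyllabifiable consonants are /v/, /b/, /ɹ/, /g/ (no codas are permitted; onsets are limited to one consonant).
Deletion applies to /v/, /b/, /ɹ/, /g/.

ɹɔjəkɔ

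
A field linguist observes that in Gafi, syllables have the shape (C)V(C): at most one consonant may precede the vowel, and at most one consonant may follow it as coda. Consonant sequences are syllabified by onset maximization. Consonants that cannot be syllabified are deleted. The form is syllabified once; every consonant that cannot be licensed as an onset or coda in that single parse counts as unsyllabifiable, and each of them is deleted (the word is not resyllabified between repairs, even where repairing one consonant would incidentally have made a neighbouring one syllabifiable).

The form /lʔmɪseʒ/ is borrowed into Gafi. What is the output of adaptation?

Under (C)V(C), the unsyllabifiable consonants are /l/, /ʔ/ (at most one coda consonant is licensed; onsets are limited to one consonant).
Deletion applies to /l/, /ʔ/.

mɪseʒ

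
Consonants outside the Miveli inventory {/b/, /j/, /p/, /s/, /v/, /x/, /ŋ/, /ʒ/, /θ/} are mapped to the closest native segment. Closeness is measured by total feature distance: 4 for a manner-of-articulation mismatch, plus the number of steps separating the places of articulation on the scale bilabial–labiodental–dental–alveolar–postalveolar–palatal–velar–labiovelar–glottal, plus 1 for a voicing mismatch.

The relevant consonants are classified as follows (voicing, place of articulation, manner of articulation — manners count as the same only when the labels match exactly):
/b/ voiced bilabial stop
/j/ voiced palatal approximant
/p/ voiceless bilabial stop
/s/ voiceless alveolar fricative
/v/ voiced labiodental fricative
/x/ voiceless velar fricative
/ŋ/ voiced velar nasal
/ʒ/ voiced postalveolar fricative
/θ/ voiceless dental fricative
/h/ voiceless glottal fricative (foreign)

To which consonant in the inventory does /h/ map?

x

/x/ is closest: same manner (fricative), place distance 2 (glottal→velar), same voicing; total 2. Next closest is /s/ at distance 5.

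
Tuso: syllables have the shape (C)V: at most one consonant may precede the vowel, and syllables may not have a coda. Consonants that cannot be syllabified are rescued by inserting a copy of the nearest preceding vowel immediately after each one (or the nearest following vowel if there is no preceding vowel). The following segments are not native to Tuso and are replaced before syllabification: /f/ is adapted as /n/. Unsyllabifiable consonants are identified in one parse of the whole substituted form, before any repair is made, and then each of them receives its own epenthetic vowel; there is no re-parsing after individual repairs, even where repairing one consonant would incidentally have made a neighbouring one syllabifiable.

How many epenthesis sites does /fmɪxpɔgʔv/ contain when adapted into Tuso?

5

After substitution the input is /nmɪxpɔgʔv/.
The unsyllabifiable consonants are /n/, /x/, /g/, /ʔ/, /v/; each receives one epenthetic vowel.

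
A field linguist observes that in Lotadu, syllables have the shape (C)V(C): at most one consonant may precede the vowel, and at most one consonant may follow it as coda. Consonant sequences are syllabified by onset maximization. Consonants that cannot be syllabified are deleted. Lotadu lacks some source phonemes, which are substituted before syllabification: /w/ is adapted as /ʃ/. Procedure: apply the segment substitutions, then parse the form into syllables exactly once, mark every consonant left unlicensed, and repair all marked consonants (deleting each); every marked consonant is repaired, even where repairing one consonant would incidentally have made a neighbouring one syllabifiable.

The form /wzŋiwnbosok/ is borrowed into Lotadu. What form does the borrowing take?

ŋiʃbosok

Substitution: /w/ → /ʃ/, giving /ʃzŋiʃnbosok/.
Under (C)V(C), the unsyllabifiable consonants are /ʃ/, /z/, /n/ (at most one coda consonant is licensed; onsets are limited to one consonant).
Each unlicensed consonant is deleted: /ʃ/, /z/, /n/.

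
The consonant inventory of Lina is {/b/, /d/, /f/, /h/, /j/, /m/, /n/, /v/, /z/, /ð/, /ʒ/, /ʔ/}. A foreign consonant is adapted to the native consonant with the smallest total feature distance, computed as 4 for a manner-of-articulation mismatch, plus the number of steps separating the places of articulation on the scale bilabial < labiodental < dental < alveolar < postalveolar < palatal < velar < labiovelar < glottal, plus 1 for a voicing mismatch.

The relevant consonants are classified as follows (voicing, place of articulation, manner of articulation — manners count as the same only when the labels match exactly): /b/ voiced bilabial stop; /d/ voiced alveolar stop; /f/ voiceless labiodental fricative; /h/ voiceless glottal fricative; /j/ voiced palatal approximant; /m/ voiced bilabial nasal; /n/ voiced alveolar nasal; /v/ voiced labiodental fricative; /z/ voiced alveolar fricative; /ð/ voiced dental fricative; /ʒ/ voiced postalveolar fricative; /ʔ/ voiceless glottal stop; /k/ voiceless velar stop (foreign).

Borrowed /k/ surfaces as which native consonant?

ʔ

/ʔ/ is closest: same manner (stop), place distance 2 (velar→glottal), same voicing; total 2. Next closest is /d/ at distance 4.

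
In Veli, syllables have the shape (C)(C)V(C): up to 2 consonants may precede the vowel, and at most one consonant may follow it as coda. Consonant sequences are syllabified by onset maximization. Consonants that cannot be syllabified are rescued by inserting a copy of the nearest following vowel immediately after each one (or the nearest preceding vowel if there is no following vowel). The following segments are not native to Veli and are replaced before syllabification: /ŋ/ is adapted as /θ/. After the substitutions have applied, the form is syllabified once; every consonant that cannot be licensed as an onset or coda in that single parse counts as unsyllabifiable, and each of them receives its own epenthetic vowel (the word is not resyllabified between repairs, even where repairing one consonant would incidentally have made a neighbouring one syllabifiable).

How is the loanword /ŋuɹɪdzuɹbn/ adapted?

Substitution: /ŋ/ → /θ/, giving /θuɹɪdzuɹbn/.
Syllabifying with onset maximization leaves /b/, /n/ stranded (at most one coda consonant is licensed; onsets may contain at most 2 consonants).
Epenthesis after each stranded consonant: /b/ → /bu/, /n/ → /nu/.

θuɹɪdzuɹbunu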